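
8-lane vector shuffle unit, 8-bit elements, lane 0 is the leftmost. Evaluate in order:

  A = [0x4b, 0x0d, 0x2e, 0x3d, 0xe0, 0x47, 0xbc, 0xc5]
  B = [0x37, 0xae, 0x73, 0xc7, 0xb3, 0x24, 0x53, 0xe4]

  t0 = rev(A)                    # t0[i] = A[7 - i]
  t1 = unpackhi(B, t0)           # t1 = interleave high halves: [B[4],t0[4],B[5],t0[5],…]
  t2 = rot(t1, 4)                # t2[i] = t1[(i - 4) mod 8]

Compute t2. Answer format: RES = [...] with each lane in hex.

→ t0 |c5|bc|47|e0|3d|2e|0d|4b|
→ t1 |b3|3d|24|2e|53|0d|e4|4b|
→ t2 |53|0d|e4|4b|b3|3d|24|2e|

RES = [ 0x53  0x0d  0xe4  0x4b  0xb3  0x3d  0x24  0x2e ]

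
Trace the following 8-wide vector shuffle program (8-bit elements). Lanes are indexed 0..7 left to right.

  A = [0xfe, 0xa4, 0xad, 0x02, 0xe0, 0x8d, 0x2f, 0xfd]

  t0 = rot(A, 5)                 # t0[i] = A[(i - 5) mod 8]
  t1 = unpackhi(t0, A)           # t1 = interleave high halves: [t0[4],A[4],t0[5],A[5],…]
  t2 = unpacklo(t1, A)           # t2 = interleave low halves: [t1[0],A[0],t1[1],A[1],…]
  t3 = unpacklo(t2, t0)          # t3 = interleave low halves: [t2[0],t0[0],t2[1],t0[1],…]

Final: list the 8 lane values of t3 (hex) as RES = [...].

RES = [ 0xfd  0x02  0xfe  0xe0  0xe0  0x8d  0xa4  0x2f ]

t0 = [0x02, 0xe0, 0x8d, 0x2f, 0xfd, 0xfe, 0xa4, 0xad]
t1 = [0xfd, 0xe0, 0xfe, 0x8d, 0xa4, 0x2f, 0xad, 0xfd]
t2 = [0xfd, 0xfe, 0xe0, 0xa4, 0xfe, 0xad, 0x8d, 0x02]
t3 = [0xfd, 0x02, 0xfe, 0xe0, 0xe0, 0x8d, 0xa4, 0x2f]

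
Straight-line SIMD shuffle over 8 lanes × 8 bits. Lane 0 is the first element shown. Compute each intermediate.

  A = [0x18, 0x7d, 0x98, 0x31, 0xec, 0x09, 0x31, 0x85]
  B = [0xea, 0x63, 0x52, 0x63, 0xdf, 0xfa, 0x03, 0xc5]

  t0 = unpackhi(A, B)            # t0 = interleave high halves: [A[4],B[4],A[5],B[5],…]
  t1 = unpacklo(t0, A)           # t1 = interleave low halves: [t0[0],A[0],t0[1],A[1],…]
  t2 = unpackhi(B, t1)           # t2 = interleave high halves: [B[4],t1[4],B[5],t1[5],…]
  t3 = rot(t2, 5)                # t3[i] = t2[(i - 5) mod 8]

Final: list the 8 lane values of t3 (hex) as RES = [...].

RES = [0x98, 0x03, 0xfa, 0xc5, 0x31, 0xdf, 0x09, 0xfa]

  t0: ec df 09 fa 31 03 85 c5
  t1: ec 18 df 7d 09 98 fa 31
  t2: df 09 fa 98 03 fa c5 31
  t3: 98 03 fa c5 31 df 09 fa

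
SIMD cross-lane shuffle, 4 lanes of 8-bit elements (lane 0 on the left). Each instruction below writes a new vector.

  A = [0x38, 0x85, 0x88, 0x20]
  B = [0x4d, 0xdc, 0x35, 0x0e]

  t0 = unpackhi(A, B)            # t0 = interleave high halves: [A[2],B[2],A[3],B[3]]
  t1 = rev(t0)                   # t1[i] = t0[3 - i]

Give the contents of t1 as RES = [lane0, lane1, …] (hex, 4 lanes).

→ t0 |88|35|20|0e|
→ t1 |0e|20|35|88|

RES = [0x0e, 0x20, 0x35, 0x88]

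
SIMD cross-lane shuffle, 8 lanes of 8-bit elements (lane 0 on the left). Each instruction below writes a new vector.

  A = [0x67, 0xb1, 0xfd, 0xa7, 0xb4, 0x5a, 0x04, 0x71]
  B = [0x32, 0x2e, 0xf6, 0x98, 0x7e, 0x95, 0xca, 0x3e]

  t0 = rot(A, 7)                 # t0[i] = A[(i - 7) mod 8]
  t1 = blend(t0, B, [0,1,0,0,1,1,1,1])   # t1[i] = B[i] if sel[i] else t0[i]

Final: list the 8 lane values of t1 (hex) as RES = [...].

RES = [0xb1, 0x2e, 0xa7, 0xb4, 0x7e, 0x95, 0xca, 0x3e]

t0 = [0xb1, 0xfd, 0xa7, 0xb4, 0x5a, 0x04, 0x71, 0x67]
t1 = [0xb1, 0x2e, 0xa7, 0xb4, 0x7e, 0x95, 0xca, 0x3e]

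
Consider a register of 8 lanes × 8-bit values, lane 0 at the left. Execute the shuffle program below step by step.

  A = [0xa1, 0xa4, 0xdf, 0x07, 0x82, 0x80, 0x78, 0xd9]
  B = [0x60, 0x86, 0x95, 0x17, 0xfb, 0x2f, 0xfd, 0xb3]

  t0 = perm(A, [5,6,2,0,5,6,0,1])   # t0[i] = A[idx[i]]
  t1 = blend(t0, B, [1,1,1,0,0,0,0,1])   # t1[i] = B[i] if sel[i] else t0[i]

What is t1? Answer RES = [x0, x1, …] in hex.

  t0: 80 78 df a1 80 78 a1 a4
  t1: 60 86 95 a1 80 78 a1 b3

RES = [ 0x60  0x86  0x95  0xa1  0x80  0x78  0xa1  0xb3 ]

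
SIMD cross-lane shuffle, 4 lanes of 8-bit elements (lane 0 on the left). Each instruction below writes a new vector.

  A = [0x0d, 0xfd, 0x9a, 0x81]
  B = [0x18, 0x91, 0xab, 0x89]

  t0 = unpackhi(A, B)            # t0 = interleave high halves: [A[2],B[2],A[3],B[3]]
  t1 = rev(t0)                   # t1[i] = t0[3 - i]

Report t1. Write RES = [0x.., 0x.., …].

  t0: 9a ab 81 89
  t1: 89 81 ab 9a

RES = [ 0x89  0x81  0xab  0x9a ]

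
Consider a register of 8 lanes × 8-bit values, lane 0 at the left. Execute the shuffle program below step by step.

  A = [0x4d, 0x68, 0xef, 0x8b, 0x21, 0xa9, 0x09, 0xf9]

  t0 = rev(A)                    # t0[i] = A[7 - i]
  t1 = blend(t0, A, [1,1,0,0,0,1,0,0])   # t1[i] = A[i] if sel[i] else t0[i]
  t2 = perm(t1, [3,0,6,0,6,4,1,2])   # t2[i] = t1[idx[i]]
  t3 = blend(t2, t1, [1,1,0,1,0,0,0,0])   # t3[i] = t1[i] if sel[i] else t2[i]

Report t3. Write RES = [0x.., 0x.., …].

→ t0 |f9|09|a9|21|8b|ef|68|4d|
→ t1 |4d|68|a9|21|8b|a9|68|4d|
→ t2 |21|4d|68|4d|68|8b|68|a9|
→ t3 |4d|68|68|21|68|8b|68|a9|

RES = [ 0x4d  0x68  0x68  0x21  0x68  0x8b  0x68  0xa9 ]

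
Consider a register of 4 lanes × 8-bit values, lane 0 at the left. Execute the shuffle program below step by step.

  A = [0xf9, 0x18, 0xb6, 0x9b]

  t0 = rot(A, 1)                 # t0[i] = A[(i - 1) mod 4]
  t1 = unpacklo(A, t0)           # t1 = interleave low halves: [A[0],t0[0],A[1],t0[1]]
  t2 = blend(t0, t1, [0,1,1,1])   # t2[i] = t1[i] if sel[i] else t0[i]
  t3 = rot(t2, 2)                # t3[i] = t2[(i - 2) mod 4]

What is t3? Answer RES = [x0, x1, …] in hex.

RES = [ 0x18  0xf9  0x9b  0x9b ]

→ t0 |9b|f9|18|b6|
→ t1 |f9|9b|18|f9|
→ t2 |9b|9b|18|f9|
→ t3 |18|f9|9b|9b|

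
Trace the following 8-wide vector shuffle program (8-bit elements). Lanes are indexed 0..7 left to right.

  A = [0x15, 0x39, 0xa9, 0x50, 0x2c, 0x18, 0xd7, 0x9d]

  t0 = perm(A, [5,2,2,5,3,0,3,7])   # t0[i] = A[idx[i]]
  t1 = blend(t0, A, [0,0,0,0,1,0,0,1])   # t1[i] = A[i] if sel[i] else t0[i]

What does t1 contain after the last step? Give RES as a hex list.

RES = [ 0x18  0xa9  0xa9  0x18  0x2c  0x15  0x50  0x9d ]

  t0: 18 a9 a9 18 50 15 50 9d
  t1: 18 a9 a9 18 2c 15 50 9d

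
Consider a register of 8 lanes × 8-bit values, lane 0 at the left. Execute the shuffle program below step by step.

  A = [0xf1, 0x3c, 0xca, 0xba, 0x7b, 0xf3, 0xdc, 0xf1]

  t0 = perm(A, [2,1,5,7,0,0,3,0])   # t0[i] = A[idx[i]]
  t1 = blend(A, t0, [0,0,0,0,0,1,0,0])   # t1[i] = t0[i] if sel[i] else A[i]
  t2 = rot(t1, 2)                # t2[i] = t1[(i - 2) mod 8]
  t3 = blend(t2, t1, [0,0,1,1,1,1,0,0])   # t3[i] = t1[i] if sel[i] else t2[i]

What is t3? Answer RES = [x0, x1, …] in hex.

t0 = [0xca, 0x3c, 0xf3, 0xf1, 0xf1, 0xf1, 0xba, 0xf1]
t1 = [0xf1, 0x3c, 0xca, 0xba, 0x7b, 0xf1, 0xdc, 0xf1]
t2 = [0xdc, 0xf1, 0xf1, 0x3c, 0xca, 0xba, 0x7b, 0xf1]
t3 = [0xdc, 0xf1, 0xca, 0xba, 0x7b, 0xf1, 0x7b, 0xf1]

RES = [0xdc, 0xf1, 0xca, 0xba, 0x7b, 0xf1, 0x7b, 0xf1]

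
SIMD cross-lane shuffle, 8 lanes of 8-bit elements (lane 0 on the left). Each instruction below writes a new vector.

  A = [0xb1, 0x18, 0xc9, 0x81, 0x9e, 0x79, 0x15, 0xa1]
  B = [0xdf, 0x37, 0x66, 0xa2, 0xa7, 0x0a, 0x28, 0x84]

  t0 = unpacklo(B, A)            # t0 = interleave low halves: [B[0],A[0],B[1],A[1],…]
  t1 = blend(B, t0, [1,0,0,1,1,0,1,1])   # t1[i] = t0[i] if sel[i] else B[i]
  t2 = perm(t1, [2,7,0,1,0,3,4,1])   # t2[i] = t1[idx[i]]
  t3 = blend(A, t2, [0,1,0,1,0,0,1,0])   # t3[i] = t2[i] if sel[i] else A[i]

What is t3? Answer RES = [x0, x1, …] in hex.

→ t0 |df|b1|37|18|66|c9|a2|81|
→ t1 |df|37|66|18|66|0a|a2|81|
→ t2 |66|81|df|37|df|18|66|37|
→ t3 |b1|81|c9|37|9e|79|66|a1|

RES = [0xb1, 0x81, 0xc9, 0x37, 0x9e, 0x79, 0x66, 0xa1]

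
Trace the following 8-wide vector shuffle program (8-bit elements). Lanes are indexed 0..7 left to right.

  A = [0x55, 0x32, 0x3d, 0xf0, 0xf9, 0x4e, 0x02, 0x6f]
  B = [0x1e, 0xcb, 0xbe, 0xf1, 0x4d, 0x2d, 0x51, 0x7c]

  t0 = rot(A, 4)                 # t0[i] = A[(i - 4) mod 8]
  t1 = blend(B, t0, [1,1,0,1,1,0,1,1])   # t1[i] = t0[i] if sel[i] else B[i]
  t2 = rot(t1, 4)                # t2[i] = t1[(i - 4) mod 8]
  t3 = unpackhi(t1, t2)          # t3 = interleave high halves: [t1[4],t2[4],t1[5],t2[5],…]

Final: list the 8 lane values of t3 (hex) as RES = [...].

  t0: f9 4e 02 6f 55 32 3d f0
  t1: f9 4e be 6f 55 2d 3d f0
  t2: 55 2d 3d f0 f9 4e be 6f
  t3: 55 f9 2d 4e 3d be f0 6f

RES = [0x55, 0xf9, 0x2d, 0x4e, 0x3d, 0xbe, 0xf0, 0x6f]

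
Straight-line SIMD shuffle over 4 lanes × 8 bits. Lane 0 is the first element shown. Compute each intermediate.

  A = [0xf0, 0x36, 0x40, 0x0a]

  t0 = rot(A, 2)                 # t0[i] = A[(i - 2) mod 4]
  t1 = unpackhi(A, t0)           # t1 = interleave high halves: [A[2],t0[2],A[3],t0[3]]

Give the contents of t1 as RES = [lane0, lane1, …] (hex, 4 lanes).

  t0: 40 0a f0 36
  t1: 40 f0 0a 36

RES = [ 0x40  0xf0  0x0a  0x36 ]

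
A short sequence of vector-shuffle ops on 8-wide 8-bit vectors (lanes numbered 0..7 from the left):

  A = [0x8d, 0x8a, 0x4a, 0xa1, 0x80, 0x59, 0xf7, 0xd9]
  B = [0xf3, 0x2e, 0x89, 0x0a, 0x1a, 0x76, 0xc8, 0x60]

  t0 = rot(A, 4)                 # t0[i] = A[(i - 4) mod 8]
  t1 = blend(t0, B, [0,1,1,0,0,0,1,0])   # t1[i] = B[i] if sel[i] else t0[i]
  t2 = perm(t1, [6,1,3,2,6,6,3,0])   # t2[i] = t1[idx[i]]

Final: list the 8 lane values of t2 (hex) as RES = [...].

  t0: 80 59 f7 d9 8d 8a 4a a1
  t1: 80 2e 89 d9 8d 8a c8 a1
  t2: c8 2e d9 89 c8 c8 d9 80

RES = [0xc8, 0x2e, 0xd9, 0x89, 0xc8, 0xc8, 0xd9, 0x80]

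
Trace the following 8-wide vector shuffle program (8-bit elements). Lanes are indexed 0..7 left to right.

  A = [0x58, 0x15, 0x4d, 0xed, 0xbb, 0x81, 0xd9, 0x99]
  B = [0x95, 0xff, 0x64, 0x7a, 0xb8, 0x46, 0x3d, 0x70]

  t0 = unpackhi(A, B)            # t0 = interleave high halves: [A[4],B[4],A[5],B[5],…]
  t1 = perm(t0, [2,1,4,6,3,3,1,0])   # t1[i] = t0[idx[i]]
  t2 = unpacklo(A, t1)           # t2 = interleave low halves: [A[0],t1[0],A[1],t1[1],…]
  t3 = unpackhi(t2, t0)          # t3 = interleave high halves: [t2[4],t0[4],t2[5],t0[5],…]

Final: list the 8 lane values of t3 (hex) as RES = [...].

→ t0 |bb|b8|81|46|d9|3d|99|70|
→ t1 |81|b8|d9|99|46|46|b8|bb|
→ t2 |58|81|15|b8|4d|d9|ed|99|
→ t3 |4d|d9|d9|3d|ed|99|99|70|

RES = [0x4d, 0xd9, 0xd9, 0x3d, 0xed, 0x99, 0x99, 0x70]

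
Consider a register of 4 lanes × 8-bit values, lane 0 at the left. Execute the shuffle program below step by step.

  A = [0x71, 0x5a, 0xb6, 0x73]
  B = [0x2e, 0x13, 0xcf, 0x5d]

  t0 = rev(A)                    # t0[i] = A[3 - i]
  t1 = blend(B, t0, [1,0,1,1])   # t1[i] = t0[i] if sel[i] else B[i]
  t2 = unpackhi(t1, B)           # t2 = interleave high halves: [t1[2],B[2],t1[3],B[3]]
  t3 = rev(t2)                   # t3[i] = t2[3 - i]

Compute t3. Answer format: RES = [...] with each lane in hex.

RES = [ 0x5d  0x71  0xcf  0x5a ]

t0 = [0x73, 0xb6, 0x5a, 0x71]
t1 = [0x73, 0x13, 0x5a, 0x71]
t2 = [0x5a, 0xcf, 0x71, 0x5d]
t3 = [0x5d, 0x71, 0xcf, 0x5a]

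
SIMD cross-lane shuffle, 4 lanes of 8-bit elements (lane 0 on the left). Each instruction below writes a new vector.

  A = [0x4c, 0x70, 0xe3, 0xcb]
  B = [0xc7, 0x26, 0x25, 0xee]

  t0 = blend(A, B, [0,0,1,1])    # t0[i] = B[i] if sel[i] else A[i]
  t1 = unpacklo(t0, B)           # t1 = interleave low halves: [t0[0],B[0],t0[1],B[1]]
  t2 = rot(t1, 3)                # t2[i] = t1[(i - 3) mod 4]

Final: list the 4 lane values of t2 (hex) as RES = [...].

RES = [ 0xc7  0x70  0x26  0x4c ]

  t0: 4c 70 25 ee
  t1: 4c c7 70 26
  t2: c7 70 26 4c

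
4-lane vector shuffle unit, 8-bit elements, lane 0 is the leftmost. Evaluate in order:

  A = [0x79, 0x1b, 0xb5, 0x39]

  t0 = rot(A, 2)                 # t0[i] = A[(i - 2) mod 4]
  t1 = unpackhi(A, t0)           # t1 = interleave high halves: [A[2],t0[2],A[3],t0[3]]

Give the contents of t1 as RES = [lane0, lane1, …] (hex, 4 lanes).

RES = [0xb5, 0x79, 0x39, 0x1b]

  t0: b5 39 79 1b
  t1: b5 79 39 1b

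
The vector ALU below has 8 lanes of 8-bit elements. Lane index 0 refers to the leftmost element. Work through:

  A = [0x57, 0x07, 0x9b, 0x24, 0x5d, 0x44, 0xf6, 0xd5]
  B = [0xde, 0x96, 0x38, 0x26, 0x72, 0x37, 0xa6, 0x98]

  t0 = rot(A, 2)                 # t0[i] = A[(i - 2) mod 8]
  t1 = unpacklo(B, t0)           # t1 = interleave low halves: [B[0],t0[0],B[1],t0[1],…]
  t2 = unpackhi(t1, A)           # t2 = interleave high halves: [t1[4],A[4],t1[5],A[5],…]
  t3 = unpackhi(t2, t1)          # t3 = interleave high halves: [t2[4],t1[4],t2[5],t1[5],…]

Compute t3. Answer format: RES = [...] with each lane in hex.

RES = [0x26, 0x38, 0xf6, 0x57, 0x07, 0x26, 0xd5, 0x07]

→ t0 |f6|d5|57|07|9b|24|5d|44|
→ t1 |de|f6|96|d5|38|57|26|07|
→ t2 |38|5d|57|44|26|f6|07|d5|
→ t3 |26|38|f6|57|07|26|d5|07|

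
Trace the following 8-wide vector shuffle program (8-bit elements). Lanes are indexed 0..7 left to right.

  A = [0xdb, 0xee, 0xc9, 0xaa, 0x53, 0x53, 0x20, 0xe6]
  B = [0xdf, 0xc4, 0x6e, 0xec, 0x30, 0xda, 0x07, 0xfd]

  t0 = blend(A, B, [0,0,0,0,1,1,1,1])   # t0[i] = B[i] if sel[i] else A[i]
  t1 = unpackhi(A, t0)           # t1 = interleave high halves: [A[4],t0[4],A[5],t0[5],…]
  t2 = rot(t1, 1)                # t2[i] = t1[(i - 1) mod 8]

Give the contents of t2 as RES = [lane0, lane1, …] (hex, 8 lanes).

  t0: db ee c9 aa 30 da 07 fd
  t1: 53 30 53 da 20 07 e6 fd
  t2: fd 53 30 53 da 20 07 e6

RES = [ 0xfd  0x53  0x30  0x53  0xda  0x20  0x07  0xe6 ]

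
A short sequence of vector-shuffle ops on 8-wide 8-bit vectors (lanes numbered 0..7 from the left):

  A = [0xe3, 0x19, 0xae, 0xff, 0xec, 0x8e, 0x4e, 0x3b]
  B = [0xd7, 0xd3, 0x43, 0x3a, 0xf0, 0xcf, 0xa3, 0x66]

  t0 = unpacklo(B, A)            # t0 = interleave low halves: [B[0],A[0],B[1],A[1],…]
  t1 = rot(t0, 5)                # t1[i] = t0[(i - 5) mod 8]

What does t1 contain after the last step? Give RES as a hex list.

RES = [0x19, 0x43, 0xae, 0x3a, 0xff, 0xd7, 0xe3, 0xd3]

  t0: d7 e3 d3 19 43 ae 3a ff
  t1: 19 43 ae 3a ff d7 e3 d3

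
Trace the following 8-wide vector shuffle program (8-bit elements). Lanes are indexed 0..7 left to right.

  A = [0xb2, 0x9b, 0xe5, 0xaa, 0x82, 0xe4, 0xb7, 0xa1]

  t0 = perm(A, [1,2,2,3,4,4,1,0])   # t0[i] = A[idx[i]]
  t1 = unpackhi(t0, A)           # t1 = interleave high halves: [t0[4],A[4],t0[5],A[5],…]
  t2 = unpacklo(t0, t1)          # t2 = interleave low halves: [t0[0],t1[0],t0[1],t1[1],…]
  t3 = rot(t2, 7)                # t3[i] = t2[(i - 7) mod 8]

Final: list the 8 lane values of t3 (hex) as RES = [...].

→ t0 |9b|e5|e5|aa|82|82|9b|b2|
→ t1 |82|82|82|e4|9b|b7|b2|a1|
→ t2 |9b|82|e5|82|e5|82|aa|e4|
→ t3 |82|e5|82|e5|82|aa|e4|9b|

RES = [ 0x82  0xe5  0x82  0xe5  0x82  0xaa  0xe4  0x9b ]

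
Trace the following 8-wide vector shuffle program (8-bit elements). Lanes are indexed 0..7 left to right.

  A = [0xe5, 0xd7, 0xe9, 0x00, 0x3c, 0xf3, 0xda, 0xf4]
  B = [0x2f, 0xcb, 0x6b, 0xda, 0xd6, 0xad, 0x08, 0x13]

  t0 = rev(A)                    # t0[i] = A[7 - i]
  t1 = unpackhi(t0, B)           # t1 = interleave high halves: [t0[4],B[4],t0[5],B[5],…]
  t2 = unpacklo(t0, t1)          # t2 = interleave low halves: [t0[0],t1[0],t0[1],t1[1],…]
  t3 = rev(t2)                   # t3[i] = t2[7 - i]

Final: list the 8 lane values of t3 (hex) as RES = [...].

→ t0 |f4|da|f3|3c|00|e9|d7|e5|
→ t1 |00|d6|e9|ad|d7|08|e5|13|
→ t2 |f4|00|da|d6|f3|e9|3c|ad|
→ t3 |ad|3c|e9|f3|d6|da|00|f4|

RES = [ 0xad  0x3c  0xe9  0xf3  0xd6  0xda  0x00  0xf4 ]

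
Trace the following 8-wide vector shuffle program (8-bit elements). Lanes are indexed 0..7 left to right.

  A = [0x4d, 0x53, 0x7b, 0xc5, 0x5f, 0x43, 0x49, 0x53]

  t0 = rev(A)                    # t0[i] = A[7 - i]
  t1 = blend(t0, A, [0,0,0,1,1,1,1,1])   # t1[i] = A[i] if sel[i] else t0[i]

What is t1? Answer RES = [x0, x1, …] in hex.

RES = [ 0x53  0x49  0x43  0xc5  0x5f  0x43  0x49  0x53 ]

  t0: 53 49 43 5f c5 7b 53 4d
  t1: 53 49 43 c5 5f 43 49 53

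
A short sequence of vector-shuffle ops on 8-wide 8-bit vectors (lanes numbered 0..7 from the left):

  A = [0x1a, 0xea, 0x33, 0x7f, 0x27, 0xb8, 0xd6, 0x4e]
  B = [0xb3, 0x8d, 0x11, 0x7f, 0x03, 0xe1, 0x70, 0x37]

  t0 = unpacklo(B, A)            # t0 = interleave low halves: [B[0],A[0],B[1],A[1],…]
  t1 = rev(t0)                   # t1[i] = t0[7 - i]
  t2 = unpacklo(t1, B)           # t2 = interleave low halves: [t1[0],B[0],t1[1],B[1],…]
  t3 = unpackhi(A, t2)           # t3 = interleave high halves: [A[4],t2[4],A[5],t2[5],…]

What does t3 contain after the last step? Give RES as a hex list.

→ t0 |b3|1a|8d|ea|11|33|7f|7f|
→ t1 |7f|7f|33|11|ea|8d|1a|b3|
→ t2 |7f|b3|7f|8d|33|11|11|7f|
→ t3 |27|33|b8|11|d6|11|4e|7f|

RES = [ 0x27  0x33  0xb8  0x11  0xd6  0x11  0x4e  0x7f ]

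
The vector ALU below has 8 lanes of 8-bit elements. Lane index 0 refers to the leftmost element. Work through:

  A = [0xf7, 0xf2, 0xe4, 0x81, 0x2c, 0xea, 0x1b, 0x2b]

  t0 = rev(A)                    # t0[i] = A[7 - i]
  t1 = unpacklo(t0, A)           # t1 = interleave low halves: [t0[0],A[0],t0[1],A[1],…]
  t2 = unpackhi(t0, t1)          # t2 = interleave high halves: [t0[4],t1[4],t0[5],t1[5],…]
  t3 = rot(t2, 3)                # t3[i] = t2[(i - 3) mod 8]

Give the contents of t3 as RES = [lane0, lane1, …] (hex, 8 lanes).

RES = [0x2c, 0xf7, 0x81, 0x81, 0xea, 0xe4, 0xe4, 0xf2]

→ t0 |2b|1b|ea|2c|81|e4|f2|f7|
→ t1 |2b|f7|1b|f2|ea|e4|2c|81|
→ t2 |81|ea|e4|e4|f2|2c|f7|81|
→ t3 |2c|f7|81|81|ea|e4|e4|f2|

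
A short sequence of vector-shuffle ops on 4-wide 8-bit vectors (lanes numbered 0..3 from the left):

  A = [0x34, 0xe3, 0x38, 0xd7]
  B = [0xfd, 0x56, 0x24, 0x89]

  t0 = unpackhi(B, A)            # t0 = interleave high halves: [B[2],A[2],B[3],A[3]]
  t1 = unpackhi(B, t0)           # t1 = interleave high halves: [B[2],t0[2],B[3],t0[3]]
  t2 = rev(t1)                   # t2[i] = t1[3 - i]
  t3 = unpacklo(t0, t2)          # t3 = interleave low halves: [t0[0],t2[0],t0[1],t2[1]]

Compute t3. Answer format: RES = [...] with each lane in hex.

→ t0 |24|38|89|d7|
→ t1 |24|89|89|d7|
→ t2 |d7|89|89|24|
→ t3 |24|d7|38|89|

RES = [ 0x24  0xd7  0x38  0x89 ]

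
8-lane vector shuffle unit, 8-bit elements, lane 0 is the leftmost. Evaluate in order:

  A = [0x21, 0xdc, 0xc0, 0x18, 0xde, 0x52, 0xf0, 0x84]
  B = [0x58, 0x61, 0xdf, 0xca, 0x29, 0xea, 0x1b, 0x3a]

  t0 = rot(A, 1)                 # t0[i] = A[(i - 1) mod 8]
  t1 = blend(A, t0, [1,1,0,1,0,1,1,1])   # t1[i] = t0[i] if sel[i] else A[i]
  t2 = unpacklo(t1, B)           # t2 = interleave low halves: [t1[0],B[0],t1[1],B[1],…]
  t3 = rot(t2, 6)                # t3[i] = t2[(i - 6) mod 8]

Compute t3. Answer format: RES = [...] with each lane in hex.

RES = [0x21, 0x61, 0xc0, 0xdf, 0xc0, 0xca, 0x84, 0x58]

t0 = [0x84, 0x21, 0xdc, 0xc0, 0x18, 0xde, 0x52, 0xf0]
t1 = [0x84, 0x21, 0xc0, 0xc0, 0xde, 0xde, 0x52, 0xf0]
t2 = [0x84, 0x58, 0x21, 0x61, 0xc0, 0xdf, 0xc0, 0xca]
t3 = [0x21, 0x61, 0xc0, 0xdf, 0xc0, 0xca, 0x84, 0x58]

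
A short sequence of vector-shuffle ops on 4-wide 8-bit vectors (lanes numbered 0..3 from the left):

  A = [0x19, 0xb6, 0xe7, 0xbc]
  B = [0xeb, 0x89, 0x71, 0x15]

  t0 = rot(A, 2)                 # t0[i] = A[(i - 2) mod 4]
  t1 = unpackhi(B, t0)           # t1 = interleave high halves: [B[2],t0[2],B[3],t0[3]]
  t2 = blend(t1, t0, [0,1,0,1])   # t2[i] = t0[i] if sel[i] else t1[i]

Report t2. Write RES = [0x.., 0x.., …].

RES = [0x71, 0xbc, 0x15, 0xb6]

t0 = [0xe7, 0xbc, 0x19, 0xb6]
t1 = [0x71, 0x19, 0x15, 0xb6]
t2 = [0x71, 0xbc, 0x15, 0xb6]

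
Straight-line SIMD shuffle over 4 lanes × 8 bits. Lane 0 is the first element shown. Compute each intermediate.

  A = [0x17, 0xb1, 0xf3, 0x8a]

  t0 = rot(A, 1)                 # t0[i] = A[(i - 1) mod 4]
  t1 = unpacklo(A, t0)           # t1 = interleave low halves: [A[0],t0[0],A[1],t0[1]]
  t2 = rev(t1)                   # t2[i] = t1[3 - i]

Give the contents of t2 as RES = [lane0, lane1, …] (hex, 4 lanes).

→ t0 |8a|17|b1|f3|
→ t1 |17|8a|b1|17|
→ t2 |17|b1|8a|17|

RES = [0x17, 0xb1, 0x8a, 0x17]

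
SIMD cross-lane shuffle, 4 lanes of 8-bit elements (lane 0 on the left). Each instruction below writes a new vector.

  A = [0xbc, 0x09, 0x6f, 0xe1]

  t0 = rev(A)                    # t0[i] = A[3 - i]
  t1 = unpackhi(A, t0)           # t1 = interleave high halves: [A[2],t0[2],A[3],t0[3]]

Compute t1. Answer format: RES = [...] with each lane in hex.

→ t0 |e1|6f|09|bc|
→ t1 |6f|09|e1|bc|

RES = [0x6f, 0x09, 0xe1, 0xbc]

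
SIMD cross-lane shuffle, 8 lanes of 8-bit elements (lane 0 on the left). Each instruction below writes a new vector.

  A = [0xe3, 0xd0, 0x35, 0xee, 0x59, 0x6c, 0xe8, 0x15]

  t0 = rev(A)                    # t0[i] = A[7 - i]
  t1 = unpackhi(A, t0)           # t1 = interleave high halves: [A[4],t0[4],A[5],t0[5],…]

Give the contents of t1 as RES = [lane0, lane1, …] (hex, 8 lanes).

  t0: 15 e8 6c 59 ee 35 d0 e3
  t1: 59 ee 6c 35 e8 d0 15 e3

RES = [0x59, 0xee, 0x6c, 0x35, 0xe8, 0xd0, 0x15, 0xe3]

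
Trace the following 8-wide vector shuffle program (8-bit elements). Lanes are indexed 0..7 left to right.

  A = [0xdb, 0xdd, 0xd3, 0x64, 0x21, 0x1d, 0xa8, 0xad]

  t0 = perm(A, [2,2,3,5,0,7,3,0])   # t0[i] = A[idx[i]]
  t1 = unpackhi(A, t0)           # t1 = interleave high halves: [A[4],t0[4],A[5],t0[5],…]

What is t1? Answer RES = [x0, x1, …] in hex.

RES = [ 0x21  0xdb  0x1d  0xad  0xa8  0x64  0xad  0xdb ]

  t0: d3 d3 64 1d db ad 64 db
  t1: 21 db 1d ad a8 64 ad db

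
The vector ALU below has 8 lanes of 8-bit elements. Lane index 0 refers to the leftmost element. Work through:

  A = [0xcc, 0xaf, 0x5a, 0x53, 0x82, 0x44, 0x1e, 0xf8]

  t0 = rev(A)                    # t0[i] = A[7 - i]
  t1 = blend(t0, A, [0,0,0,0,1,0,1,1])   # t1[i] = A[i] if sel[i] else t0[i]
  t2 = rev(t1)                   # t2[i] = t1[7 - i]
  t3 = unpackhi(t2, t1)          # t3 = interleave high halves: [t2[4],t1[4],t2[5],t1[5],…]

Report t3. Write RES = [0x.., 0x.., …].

RES = [0x82, 0x82, 0x44, 0x5a, 0x1e, 0x1e, 0xf8, 0xf8]

  t0: f8 1e 44 82 53 5a af cc
  t1: f8 1e 44 82 82 5a 1e f8
  t2: f8 1e 5a 82 82 44 1e f8
  t3: 82 82 44 5a 1e 1e f8 f8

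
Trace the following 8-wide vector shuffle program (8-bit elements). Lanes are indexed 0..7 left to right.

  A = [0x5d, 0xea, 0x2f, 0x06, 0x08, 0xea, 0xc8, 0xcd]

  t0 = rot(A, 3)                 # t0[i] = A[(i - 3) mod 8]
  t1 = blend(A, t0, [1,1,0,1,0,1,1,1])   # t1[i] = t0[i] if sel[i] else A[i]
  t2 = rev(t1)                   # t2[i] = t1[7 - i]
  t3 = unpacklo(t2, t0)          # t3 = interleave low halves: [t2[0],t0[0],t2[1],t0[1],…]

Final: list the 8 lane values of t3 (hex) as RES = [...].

t0 = [0xea, 0xc8, 0xcd, 0x5d, 0xea, 0x2f, 0x06, 0x08]
t1 = [0xea, 0xc8, 0x2f, 0x5d, 0x08, 0x2f, 0x06, 0x08]
t2 = [0x08, 0x06, 0x2f, 0x08, 0x5d, 0x2f, 0xc8, 0xea]
t3 = [0x08, 0xea, 0x06, 0xc8, 0x2f, 0xcd, 0x08, 0x5d]

RES = [0x08, 0xea, 0x06, 0xc8, 0x2f, 0xcd, 0x08, 0x5d]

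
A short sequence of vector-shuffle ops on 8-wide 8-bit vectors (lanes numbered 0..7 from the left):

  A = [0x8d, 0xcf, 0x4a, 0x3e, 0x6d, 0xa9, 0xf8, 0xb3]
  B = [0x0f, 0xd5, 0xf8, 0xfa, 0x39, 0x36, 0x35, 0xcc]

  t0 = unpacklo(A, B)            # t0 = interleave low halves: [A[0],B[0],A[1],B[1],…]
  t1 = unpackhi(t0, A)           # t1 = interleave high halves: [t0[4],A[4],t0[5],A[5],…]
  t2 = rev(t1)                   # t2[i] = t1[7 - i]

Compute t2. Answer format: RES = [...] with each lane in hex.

RES = [ 0xb3  0xfa  0xf8  0x3e  0xa9  0xf8  0x6d  0x4a ]

  t0: 8d 0f cf d5 4a f8 3e fa
  t1: 4a 6d f8 a9 3e f8 fa b3
  t2: b3 fa f8 3e a9 f8 6d 4a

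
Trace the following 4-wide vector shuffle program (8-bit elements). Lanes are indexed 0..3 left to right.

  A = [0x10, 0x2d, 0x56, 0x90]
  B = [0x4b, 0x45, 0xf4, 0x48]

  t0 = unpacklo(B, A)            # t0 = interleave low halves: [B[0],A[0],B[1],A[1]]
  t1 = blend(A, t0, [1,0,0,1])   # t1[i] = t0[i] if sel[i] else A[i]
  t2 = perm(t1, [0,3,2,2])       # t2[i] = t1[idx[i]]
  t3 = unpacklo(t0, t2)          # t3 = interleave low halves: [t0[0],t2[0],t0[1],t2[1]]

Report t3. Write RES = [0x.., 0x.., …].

→ t0 |4b|10|45|2d|
→ t1 |4b|2d|56|2d|
→ t2 |4b|2d|56|56|
→ t3 |4b|4b|10|2d|

RES = [0x4b, 0x4b, 0x10, 0x2d]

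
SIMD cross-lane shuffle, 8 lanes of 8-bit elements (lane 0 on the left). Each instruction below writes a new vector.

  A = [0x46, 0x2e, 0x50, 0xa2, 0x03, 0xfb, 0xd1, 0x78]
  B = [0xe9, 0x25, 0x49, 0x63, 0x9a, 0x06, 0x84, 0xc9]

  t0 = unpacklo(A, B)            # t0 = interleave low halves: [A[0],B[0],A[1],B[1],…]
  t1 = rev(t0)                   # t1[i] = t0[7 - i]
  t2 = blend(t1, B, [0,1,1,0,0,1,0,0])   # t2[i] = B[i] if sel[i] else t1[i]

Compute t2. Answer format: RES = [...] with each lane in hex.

  t0: 46 e9 2e 25 50 49 a2 63
  t1: 63 a2 49 50 25 2e e9 46
  t2: 63 25 49 50 25 06 e9 46

RES = [ 0x63  0x25  0x49  0x50  0x25  0x06  0xe9  0x46 ]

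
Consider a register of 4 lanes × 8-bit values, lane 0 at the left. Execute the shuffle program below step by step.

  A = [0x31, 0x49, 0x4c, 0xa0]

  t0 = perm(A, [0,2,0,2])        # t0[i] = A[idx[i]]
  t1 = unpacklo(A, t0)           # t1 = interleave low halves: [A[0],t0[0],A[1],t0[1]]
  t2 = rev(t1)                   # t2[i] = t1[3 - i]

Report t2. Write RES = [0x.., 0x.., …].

  t0: 31 4c 31 4c
  t1: 31 31 49 4c
  t2: 4c 49 31 31

RES = [ 0x4c  0x49  0x31  0x31 ]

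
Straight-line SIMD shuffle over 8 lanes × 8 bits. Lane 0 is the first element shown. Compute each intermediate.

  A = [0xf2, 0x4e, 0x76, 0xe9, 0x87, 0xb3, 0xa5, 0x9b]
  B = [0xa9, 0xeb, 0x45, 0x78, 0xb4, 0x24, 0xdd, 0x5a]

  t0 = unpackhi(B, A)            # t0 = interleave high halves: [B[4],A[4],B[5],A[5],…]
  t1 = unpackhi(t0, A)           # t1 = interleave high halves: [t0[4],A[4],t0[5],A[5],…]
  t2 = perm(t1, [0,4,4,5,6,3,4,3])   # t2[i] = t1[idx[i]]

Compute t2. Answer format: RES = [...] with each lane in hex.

RES = [ 0xdd  0x5a  0x5a  0xa5  0x9b  0xb3  0x5a  0xb3 ]

t0 = [0xb4, 0x87, 0x24, 0xb3, 0xdd, 0xa5, 0x5a, 0x9b]
t1 = [0xdd, 0x87, 0xa5, 0xb3, 0x5a, 0xa5, 0x9b, 0x9b]
t2 = [0xdd, 0x5a, 0x5a, 0xa5, 0x9b, 0xb3, 0x5a, 0xb3]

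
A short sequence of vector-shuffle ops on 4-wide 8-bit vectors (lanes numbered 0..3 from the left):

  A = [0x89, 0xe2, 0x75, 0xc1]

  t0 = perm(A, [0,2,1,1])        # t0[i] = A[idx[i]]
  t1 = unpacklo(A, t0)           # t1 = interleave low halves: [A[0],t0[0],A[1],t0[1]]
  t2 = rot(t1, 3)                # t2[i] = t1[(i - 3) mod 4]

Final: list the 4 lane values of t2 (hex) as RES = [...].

RES = [ 0x89  0xe2  0x75  0x89 ]

t0 = [0x89, 0x75, 0xe2, 0xe2]
t1 = [0x89, 0x89, 0xe2, 0x75]
t2 = [0x89, 0xe2, 0x75, 0x89]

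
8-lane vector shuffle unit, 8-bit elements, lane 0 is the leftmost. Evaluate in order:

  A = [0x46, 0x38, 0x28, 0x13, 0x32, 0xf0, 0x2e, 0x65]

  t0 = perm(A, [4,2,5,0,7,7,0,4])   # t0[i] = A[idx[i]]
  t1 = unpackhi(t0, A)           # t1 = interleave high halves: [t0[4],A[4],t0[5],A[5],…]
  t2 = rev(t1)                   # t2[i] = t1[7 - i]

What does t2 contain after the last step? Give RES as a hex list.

RES = [0x65, 0x32, 0x2e, 0x46, 0xf0, 0x65, 0x32, 0x65]

t0 = [0x32, 0x28, 0xf0, 0x46, 0x65, 0x65, 0x46, 0x32]
t1 = [0x65, 0x32, 0x65, 0xf0, 0x46, 0x2e, 0x32, 0x65]
t2 = [0x65, 0x32, 0x2e, 0x46, 0xf0, 0x65, 0x32, 0x65]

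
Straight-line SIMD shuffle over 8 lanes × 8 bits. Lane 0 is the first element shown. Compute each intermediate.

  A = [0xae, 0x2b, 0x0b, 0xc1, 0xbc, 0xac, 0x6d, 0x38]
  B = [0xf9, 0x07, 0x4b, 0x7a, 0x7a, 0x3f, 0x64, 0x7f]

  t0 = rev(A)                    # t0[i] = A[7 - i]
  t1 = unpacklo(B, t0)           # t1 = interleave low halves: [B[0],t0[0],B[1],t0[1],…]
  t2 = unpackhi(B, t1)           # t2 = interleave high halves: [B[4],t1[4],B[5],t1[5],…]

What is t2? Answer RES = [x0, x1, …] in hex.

RES = [0x7a, 0x4b, 0x3f, 0xac, 0x64, 0x7a, 0x7f, 0xbc]

→ t0 |38|6d|ac|bc|c1|0b|2b|ae|
→ t1 |f9|38|07|6d|4b|ac|7a|bc|
→ t2 |7a|4b|3f|ac|64|7a|7f|bc|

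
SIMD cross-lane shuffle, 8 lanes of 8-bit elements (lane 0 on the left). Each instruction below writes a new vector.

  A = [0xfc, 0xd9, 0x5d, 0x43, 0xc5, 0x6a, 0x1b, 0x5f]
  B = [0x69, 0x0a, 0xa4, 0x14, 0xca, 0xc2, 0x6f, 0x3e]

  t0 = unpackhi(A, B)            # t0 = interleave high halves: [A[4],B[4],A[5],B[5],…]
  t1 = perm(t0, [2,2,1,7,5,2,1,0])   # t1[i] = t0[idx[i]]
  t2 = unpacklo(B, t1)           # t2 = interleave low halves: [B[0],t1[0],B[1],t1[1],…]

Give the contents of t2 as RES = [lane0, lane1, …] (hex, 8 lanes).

  t0: c5 ca 6a c2 1b 6f 5f 3e
  t1: 6a 6a ca 3e 6f 6a ca c5
  t2: 69 6a 0a 6a a4 ca 14 3e

RES = [0x69, 0x6a, 0x0a, 0x6a, 0xa4, 0xca, 0x14, 0x3e]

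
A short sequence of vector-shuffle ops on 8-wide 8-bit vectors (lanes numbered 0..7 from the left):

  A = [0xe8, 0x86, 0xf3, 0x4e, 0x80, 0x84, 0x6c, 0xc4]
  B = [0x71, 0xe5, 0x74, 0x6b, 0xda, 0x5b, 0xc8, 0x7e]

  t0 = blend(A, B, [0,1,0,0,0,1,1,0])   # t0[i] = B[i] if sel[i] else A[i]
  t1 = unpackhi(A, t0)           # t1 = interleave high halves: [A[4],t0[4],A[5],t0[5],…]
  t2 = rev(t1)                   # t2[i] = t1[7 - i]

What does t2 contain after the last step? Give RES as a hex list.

RES = [ 0xc4  0xc4  0xc8  0x6c  0x5b  0x84  0x80  0x80 ]

→ t0 |e8|e5|f3|4e|80|5b|c8|c4|
→ t1 |80|80|84|5b|6c|c8|c4|c4|
→ t2 |c4|c4|c8|6c|5b|84|80|80|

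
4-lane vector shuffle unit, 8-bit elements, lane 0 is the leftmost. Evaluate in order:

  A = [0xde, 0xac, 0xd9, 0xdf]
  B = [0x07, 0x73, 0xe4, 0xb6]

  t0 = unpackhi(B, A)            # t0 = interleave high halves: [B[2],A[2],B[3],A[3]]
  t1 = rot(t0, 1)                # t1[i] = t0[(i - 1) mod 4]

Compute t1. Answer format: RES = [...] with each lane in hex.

RES = [ 0xdf  0xe4  0xd9  0xb6 ]

  t0: e4 d9 b6 df
  t1: df e4 d9 b6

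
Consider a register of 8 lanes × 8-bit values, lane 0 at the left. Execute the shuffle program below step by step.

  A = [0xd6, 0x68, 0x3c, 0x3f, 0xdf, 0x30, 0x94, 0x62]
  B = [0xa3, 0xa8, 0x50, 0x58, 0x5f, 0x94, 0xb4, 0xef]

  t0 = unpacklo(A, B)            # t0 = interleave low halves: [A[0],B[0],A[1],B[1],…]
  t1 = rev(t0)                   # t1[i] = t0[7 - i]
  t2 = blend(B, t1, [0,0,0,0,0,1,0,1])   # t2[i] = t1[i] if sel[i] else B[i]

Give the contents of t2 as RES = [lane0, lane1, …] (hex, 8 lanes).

RES = [0xa3, 0xa8, 0x50, 0x58, 0x5f, 0x68, 0xb4, 0xd6]

→ t0 |d6|a3|68|a8|3c|50|3f|58|
→ t1 |58|3f|50|3c|a8|68|a3|d6|
→ t2 |a3|a8|50|58|5f|68|b4|d6|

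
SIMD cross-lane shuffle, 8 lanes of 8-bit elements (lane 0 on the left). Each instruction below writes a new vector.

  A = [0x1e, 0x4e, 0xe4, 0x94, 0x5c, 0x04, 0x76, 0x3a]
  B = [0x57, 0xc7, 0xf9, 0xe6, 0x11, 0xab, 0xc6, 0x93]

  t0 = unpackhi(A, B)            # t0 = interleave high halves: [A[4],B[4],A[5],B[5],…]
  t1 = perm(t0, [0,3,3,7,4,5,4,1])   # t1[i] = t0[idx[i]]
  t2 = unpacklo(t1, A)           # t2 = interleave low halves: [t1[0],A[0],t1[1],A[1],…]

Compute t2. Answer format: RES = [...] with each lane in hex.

RES = [0x5c, 0x1e, 0xab, 0x4e, 0xab, 0xe4, 0x93, 0x94]

→ t0 |5c|11|04|ab|76|c6|3a|93|
→ t1 |5c|ab|ab|93|76|c6|76|11|
→ t2 |5c|1e|ab|4e|ab|e4|93|94|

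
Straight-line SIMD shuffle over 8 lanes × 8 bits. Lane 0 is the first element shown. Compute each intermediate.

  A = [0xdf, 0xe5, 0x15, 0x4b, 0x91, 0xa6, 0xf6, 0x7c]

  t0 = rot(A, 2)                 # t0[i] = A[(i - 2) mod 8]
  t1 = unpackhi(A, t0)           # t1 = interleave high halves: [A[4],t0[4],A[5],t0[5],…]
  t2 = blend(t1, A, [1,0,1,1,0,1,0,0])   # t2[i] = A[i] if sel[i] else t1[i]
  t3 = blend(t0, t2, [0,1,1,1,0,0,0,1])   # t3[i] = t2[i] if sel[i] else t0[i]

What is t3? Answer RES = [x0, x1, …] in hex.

RES = [0xf6, 0x15, 0x15, 0x4b, 0x15, 0x4b, 0x91, 0xa6]

  t0: f6 7c df e5 15 4b 91 a6
  t1: 91 15 a6 4b f6 91 7c a6
  t2: df 15 15 4b f6 a6 7c a6
  t3: f6 15 15 4b 15 4b 91 a6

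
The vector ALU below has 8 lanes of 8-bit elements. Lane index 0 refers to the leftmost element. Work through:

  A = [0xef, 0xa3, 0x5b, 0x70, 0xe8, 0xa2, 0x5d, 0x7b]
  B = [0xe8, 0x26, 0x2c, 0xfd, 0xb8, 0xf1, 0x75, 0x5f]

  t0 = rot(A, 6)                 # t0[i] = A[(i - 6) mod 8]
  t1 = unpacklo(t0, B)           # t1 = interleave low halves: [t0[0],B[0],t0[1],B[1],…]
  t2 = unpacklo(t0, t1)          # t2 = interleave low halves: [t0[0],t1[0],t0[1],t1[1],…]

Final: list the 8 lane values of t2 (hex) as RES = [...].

  t0: 5b 70 e8 a2 5d 7b ef a3
  t1: 5b e8 70 26 e8 2c a2 fd
  t2: 5b 5b 70 e8 e8 70 a2 26

RES = [0x5b, 0x5b, 0x70, 0xe8, 0xe8, 0x70, 0xa2, 0x26]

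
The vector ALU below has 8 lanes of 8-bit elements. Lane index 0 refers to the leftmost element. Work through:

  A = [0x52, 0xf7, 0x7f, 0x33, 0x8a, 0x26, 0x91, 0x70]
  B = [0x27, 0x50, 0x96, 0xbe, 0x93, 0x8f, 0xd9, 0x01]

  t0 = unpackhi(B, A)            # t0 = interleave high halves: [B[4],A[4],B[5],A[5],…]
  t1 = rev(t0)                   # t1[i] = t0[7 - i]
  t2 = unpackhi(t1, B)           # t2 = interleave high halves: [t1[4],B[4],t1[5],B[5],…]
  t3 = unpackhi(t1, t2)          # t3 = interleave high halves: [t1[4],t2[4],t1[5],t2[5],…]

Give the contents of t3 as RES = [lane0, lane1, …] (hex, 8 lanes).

  t0: 93 8a 8f 26 d9 91 01 70
  t1: 70 01 91 d9 26 8f 8a 93
  t2: 26 93 8f 8f 8a d9 93 01
  t3: 26 8a 8f d9 8a 93 93 01

RES = [0x26, 0x8a, 0x8f, 0xd9, 0x8a, 0x93, 0x93, 0x01]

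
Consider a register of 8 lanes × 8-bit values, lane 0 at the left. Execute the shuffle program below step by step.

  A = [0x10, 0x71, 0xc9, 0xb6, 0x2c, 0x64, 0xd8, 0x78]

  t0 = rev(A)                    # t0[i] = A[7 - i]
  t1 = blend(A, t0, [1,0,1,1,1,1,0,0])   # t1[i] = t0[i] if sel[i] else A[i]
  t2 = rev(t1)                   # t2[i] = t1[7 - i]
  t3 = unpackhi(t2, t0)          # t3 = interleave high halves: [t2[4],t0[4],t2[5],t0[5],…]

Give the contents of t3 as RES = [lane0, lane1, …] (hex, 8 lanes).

RES = [ 0x2c  0xb6  0x64  0xc9  0x71  0x71  0x78  0x10 ]

t0 = [0x78, 0xd8, 0x64, 0x2c, 0xb6, 0xc9, 0x71, 0x10]
t1 = [0x78, 0x71, 0x64, 0x2c, 0xb6, 0xc9, 0xd8, 0x78]
t2 = [0x78, 0xd8, 0xc9, 0xb6, 0x2c, 0x64, 0x71, 0x78]
t3 = [0x2c, 0xb6, 0x64, 0xc9, 0x71, 0x71, 0x78, 0x10]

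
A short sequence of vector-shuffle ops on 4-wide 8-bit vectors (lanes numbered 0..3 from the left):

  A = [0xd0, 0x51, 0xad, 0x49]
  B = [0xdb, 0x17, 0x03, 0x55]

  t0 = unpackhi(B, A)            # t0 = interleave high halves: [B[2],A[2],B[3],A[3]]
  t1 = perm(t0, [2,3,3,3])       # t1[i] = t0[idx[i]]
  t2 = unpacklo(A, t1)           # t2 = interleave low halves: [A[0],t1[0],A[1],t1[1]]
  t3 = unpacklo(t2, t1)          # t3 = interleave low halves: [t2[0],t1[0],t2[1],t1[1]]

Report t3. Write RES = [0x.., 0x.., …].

RES = [0xd0, 0x55, 0x55, 0x49]

  t0: 03 ad 55 49
  t1: 55 49 49 49
  t2: d0 55 51 49
  t3: d0 55 55 49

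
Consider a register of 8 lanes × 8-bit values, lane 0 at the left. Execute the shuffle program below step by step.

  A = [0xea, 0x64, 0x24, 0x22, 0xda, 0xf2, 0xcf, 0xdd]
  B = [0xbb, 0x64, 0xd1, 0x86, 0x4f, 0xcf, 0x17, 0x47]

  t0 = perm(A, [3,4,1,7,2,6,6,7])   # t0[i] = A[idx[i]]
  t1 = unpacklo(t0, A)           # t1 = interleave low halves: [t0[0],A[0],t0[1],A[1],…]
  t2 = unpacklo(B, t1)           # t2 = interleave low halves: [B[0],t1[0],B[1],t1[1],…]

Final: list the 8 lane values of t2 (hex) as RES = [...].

RES = [ 0xbb  0x22  0x64  0xea  0xd1  0xda  0x86  0x64 ]

  t0: 22 da 64 dd 24 cf cf dd
  t1: 22 ea da 64 64 24 dd 22
  t2: bb 22 64 ea d1 da 86 64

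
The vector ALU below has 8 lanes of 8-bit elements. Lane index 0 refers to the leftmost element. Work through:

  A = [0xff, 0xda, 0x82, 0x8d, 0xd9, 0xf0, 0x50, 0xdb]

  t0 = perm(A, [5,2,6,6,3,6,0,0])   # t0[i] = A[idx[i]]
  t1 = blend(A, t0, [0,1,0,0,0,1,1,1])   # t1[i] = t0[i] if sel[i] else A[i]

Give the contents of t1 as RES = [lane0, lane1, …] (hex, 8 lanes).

RES = [0xff, 0x82, 0x82, 0x8d, 0xd9, 0x50, 0xff, 0xff]

→ t0 |f0|82|50|50|8d|50|ff|ff|
→ t1 |ff|82|82|8d|d9|50|ff|ff|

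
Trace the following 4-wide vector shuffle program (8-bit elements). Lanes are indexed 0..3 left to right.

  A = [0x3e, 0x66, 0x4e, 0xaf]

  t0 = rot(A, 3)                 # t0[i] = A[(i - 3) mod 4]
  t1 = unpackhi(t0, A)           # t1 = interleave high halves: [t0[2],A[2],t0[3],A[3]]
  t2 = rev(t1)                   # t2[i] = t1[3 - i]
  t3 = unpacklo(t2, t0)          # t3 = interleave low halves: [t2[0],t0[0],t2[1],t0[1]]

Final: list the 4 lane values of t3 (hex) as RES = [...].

RES = [0xaf, 0x66, 0x3e, 0x4e]

  t0: 66 4e af 3e
  t1: af 4e 3e af
  t2: af 3e 4e af
  t3: af 66 3e 4e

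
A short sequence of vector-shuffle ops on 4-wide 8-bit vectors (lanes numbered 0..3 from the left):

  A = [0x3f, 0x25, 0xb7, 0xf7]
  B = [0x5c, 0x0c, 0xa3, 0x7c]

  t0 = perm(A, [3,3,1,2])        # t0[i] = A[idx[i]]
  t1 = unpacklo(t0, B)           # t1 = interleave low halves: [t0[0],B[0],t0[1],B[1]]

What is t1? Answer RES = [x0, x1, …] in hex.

→ t0 |f7|f7|25|b7|
→ t1 |f7|5c|f7|0c|

RES = [0xf7, 0x5c, 0xf7, 0x0c]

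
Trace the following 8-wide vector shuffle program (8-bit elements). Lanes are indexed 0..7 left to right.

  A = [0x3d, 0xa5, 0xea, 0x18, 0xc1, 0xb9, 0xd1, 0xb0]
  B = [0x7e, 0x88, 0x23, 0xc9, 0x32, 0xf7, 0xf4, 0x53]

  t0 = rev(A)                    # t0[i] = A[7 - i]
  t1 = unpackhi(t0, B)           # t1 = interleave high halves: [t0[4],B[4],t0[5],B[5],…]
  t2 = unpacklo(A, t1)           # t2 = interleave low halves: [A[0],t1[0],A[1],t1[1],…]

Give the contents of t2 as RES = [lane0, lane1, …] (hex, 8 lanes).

  t0: b0 d1 b9 c1 18 ea a5 3d
  t1: 18 32 ea f7 a5 f4 3d 53
  t2: 3d 18 a5 32 ea ea 18 f7

RES = [ 0x3d  0x18  0xa5  0x32  0xea  0xea  0x18  0xf7 ]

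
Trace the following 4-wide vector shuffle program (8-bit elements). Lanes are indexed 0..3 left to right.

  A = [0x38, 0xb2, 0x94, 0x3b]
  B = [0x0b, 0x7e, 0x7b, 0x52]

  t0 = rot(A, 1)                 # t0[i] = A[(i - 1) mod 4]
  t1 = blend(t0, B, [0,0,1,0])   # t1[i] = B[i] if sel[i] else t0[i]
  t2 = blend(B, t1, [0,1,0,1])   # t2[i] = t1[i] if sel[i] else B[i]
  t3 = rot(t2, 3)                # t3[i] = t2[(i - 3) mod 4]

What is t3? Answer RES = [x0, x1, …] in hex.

→ t0 |3b|38|b2|94|
→ t1 |3b|38|7b|94|
→ t2 |0b|38|7b|94|
→ t3 |38|7b|94|0b|

RES = [0x38, 0x7b, 0x94, 0x0b]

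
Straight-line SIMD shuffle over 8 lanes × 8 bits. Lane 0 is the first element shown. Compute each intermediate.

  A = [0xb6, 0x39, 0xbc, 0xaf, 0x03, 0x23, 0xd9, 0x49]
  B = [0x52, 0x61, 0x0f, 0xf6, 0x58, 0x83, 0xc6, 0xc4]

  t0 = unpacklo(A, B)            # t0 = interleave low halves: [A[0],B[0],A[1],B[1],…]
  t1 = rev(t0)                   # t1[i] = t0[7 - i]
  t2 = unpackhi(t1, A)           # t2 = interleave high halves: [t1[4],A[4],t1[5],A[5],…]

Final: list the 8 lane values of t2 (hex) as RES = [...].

RES = [ 0x61  0x03  0x39  0x23  0x52  0xd9  0xb6  0x49 ]

  t0: b6 52 39 61 bc 0f af f6
  t1: f6 af 0f bc 61 39 52 b6
  t2: 61 03 39 23 52 d9 b6 49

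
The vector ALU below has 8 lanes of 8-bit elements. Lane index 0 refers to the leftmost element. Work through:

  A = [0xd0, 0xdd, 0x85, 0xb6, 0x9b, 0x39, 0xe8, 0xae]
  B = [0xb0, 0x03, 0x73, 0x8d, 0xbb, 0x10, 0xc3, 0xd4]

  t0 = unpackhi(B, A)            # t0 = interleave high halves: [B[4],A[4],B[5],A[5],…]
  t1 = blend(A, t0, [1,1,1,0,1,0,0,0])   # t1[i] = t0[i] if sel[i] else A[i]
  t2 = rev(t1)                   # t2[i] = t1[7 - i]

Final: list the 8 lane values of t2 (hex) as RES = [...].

RES = [0xae, 0xe8, 0x39, 0xc3, 0xb6, 0x10, 0x9b, 0xbb]

  t0: bb 9b 10 39 c3 e8 d4 ae
  t1: bb 9b 10 b6 c3 39 e8 ae
  t2: ae e8 39 c3 b6 10 9b bb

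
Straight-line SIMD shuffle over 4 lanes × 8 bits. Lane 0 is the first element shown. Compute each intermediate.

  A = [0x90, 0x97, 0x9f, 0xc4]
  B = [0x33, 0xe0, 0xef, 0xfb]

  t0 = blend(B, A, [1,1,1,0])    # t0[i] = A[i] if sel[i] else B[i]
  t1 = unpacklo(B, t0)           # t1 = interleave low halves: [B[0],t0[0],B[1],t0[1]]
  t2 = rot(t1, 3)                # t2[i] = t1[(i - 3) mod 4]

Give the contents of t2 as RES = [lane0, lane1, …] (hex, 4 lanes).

RES = [0x90, 0xe0, 0x97, 0x33]

t0 = [0x90, 0x97, 0x9f, 0xfb]
t1 = [0x33, 0x90, 0xe0, 0x97]
t2 = [0x90, 0xe0, 0x97, 0x33]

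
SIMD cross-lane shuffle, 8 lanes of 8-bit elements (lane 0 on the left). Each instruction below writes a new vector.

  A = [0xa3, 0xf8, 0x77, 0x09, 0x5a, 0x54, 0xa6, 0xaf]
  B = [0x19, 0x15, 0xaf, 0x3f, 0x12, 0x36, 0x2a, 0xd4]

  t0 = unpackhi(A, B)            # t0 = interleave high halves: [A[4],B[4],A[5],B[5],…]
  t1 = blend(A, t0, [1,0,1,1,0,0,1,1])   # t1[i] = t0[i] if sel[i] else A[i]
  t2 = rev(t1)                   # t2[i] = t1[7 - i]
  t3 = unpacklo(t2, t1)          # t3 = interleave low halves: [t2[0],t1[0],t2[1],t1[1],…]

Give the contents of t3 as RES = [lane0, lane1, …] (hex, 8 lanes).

t0 = [0x5a, 0x12, 0x54, 0x36, 0xa6, 0x2a, 0xaf, 0xd4]
t1 = [0x5a, 0xf8, 0x54, 0x36, 0x5a, 0x54, 0xaf, 0xd4]
t2 = [0xd4, 0xaf, 0x54, 0x5a, 0x36, 0x54, 0xf8, 0x5a]
t3 = [0xd4, 0x5a, 0xaf, 0xf8, 0x54, 0x54, 0x5a, 0x36]

RES = [ 0xd4  0x5a  0xaf  0xf8  0x54  0x54  0x5a  0x36 ]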